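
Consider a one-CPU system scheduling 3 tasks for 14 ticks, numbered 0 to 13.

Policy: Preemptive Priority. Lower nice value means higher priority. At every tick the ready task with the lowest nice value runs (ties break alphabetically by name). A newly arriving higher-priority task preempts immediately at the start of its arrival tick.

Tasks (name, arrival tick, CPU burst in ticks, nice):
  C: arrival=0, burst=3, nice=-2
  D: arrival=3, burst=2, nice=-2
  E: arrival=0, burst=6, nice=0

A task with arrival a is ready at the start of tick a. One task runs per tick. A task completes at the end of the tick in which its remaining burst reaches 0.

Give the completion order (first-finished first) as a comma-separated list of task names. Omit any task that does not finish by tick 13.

completion order = C, D, E

t=0: ready={C,E} → run C
t=1: ready={C,E} → run C
t=2: ready={C,E} → run C
t=3: ready={D,E} → run D
t=4: ready={D,E} → run D
t=5: ready={E} → run E
t=6: ready={E} → run E
t=7: ready={E} → run E
t=8: ready={E} → run E
t=9: ready={E} → run E
t=10: ready={E} → run E
t=11: (idle)
t=12: (idle)
t=13: (idle)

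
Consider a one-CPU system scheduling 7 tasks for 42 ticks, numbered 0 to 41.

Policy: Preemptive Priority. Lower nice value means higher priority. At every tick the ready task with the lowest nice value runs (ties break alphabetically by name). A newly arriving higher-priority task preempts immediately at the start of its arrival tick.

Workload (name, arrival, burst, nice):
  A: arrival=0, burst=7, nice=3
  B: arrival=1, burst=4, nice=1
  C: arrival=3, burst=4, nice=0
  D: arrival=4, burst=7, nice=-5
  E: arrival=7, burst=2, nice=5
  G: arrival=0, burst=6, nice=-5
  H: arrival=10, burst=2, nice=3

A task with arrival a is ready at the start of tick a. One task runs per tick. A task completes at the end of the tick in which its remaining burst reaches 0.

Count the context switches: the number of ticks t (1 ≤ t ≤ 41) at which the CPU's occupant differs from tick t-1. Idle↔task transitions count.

t=0: ready={A,G} → run G
t=1: ready={A,B,G} → run G
t=2: ready={A,B,G} → run G
t=3: ready={A,B,C,G} → run G
t=4: ready={A,B,C,D,G} → run D
t=5: ready={A,B,C,D,G} → run D
t=6: ready={A,B,C,D,G} → run D
t=7: ready={A,B,C,D,E,G} → run D
t=8: ready={A,B,C,D,E,G} → run D
t=9: ready={A,B,C,D,E,G} → run D
t=10: ready={A,B,C,D,E,G,H} → run D
t=11: ready={A,B,C,E,G,H} → run G
t=12: ready={A,B,C,E,G,H} → run G
t=13: ready={A,B,C,E,H} → run C
t=14: ready={A,B,C,E,H} → run C
t=15: ready={A,B,C,E,H} → run C
t=16: ready={A,B,C,E,H} → run C
t=17: ready={A,B,E,H} → run B
t=18: ready={A,B,E,H} → run B
t=19: ready={A,B,E,H} → run B
t=20: ready={A,B,E,H} → run B
t=21: ready={A,E,H} → run A
t=22: ready={A,E,H} → run A
t=23: ready={A,E,H} → run A
t=24: ready={A,E,H} → run A
t=25: ready={A,E,H} → run A
t=26: ready={A,E,H} → run A
t=27: ready={A,E,H} → run A
t=28: ready={E,H} → run H
t=29: ready={E,H} → run H
t=30: ready={E} → run E
t=31: ready={E} → run E
t=32: (idle)
t=33: (idle)
t=34: (idle)
t=35: (idle)
t=36: (idle)
t=37: (idle)
t=38: (idle)
t=39: (idle)
t=40: (idle)
t=41: (idle)

context switches = 8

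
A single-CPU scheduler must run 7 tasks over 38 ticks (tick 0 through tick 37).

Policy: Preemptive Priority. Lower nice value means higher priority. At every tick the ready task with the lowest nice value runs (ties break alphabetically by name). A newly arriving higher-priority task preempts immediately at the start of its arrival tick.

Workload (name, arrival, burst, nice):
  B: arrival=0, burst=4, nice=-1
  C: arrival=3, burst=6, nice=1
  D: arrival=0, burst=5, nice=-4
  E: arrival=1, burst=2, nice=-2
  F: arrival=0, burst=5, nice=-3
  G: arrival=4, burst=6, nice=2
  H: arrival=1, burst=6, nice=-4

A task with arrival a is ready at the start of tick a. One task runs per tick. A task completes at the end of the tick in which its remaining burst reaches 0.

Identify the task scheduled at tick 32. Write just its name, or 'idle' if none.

t=0: ready={B,D,F} → run D
t=1: ready={B,D,E,F,H} → run D
t=2: ready={B,D,E,F,H} → run D
t=3: ready={B,C,D,E,F,H} → run D
t=4: ready={B,C,D,E,F,G,H} → run D
t=5: ready={B,C,E,F,G,H} → run H
t=6: ready={B,C,E,F,G,H} → run H
t=7: ready={B,C,E,F,G,H} → run H
t=8: ready={B,C,E,F,G,H} → run H
t=9: ready={B,C,E,F,G,H} → run H
t=10: ready={B,C,E,F,G,H} → run H
t=11: ready={B,C,E,F,G} → run F
t=12: ready={B,C,E,F,G} → run F
t=13: ready={B,C,E,F,G} → run F
t=14: ready={B,C,E,F,G} → run F
t=15: ready={B,C,E,F,G} → run F
t=16: ready={B,C,E,G} → run E
t=17: ready={B,C,E,G} → run E
t=18: ready={B,C,G} → run B
t=19: ready={B,C,G} → run B
t=20: ready={B,C,G} → run B
t=21: ready={B,C,G} → run B
t=22: ready={C,G} → run C
t=23: ready={C,G} → run C
t=24: ready={C,G} → run C
t=25: ready={C,G} → run C
t=26: ready={C,G} → run C
t=27: ready={C,G} → run C
t=28: ready={G} → run G
t=29: ready={G} → run G
t=30: ready={G} → run G
t=31: ready={G} → run G
t=32: ready={G} → run G
t=33: ready={G} → run G
t=34: (idle)
t=35: (idle)
t=36: (idle)
t=37: (idle)

running at tick 32 = G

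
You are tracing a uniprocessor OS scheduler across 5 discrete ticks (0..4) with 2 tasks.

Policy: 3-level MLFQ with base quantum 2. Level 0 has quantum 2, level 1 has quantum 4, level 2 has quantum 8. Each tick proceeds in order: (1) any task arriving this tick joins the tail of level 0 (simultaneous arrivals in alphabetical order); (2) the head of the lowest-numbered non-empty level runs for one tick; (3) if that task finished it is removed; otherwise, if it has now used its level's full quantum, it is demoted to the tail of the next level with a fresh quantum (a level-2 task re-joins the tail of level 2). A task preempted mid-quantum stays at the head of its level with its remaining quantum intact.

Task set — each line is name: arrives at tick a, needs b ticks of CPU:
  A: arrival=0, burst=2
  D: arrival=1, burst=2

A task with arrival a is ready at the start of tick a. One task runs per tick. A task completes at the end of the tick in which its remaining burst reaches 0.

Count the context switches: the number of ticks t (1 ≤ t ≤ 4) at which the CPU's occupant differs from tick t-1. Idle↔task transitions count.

t=0: L0/L1/L2 = A/-/- → run A
t=1: L0/L1/L2 = AD/-/- → run A
t=2: L0/L1/L2 = D/-/- → run D
t=3: L0/L1/L2 = D/-/- → run D
t=4: (idle)

context switches = 2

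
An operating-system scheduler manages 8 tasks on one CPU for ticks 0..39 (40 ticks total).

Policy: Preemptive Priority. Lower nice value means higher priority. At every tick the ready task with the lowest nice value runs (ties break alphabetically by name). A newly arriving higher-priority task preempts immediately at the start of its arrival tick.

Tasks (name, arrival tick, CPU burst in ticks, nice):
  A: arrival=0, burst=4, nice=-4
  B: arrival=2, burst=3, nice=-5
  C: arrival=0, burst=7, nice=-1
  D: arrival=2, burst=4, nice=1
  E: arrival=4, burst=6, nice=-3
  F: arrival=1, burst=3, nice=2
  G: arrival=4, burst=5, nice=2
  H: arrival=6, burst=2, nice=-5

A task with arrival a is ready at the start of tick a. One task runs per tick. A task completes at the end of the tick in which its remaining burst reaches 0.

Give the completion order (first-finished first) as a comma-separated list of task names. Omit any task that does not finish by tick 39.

completion order = B, H, A, E, C, D, F, G

t=0: ready={A,C} → run A
t=1: ready={A,C,F} → run A
t=2: ready={A,B,C,D,F} → run B
t=3: ready={A,B,C,D,F} → run B
t=4: ready={A,B,C,D,E,F,G} → run B
t=5: ready={A,C,D,E,F,G} → run A
t=6: ready={A,C,D,E,F,G,H} → run H
t=7: ready={A,C,D,E,F,G,H} → run H
t=8: ready={A,C,D,E,F,G} → run A
t=9: ready={C,D,E,F,G} → run E
t=10: ready={C,D,E,F,G} → run E
t=11: ready={C,D,E,F,G} → run E
t=12: ready={C,D,E,F,G} → run E
t=13: ready={C,D,E,F,G} → run E
t=14: ready={C,D,E,F,G} → run E
t=15: ready={C,D,F,G} → run C
t=16: ready={C,D,F,G} → run C
t=17: ready={C,D,F,G} → run C
t=18: ready={C,D,F,G} → run C
t=19: ready={C,D,F,G} → run C
t=20: ready={C,D,F,G} → run C
t=21: ready={C,D,F,G} → run C
t=22: ready={D,F,G} → run D
t=23: ready={D,F,G} → run D
t=24: ready={D,F,G} → run D
t=25: ready={D,F,G} → run D
t=26: ready={F,G} → run F
t=27: ready={F,G} → run F
t=28: ready={F,G} → run F
t=29: ready={G} → run G
t=30: ready={G} → run G
t=31: ready={G} → run G
t=32: ready={G} → run G
t=33: ready={G} → run G
t=34: (idle)
t=35: (idle)
t=36: (idle)
t=37: (idle)
t=38: (idle)
t=39: (idle)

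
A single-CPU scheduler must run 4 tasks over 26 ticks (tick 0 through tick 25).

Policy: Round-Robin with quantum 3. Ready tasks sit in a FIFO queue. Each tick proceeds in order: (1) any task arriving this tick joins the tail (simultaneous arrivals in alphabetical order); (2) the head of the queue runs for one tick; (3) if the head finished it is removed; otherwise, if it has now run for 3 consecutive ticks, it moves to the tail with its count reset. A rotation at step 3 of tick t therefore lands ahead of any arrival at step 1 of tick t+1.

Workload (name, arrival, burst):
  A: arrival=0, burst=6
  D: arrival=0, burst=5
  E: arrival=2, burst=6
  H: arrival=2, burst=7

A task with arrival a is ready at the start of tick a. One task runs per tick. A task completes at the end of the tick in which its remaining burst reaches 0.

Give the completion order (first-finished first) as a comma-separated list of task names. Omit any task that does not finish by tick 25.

t=0: queue=[A,D] q_used=0 → run A
t=1: queue=[A,D] q_used=1 → run A
t=2: queue=[A,D,E,H] q_used=2 → run A
t=3: queue=[D,E,H,A] q_used=0 → run D
t=4: queue=[D,E,H,A] q_used=1 → run D
t=5: queue=[D,E,H,A] q_used=2 → run D
t=6: queue=[E,H,A,D] q_used=0 → run E
t=7: queue=[E,H,A,D] q_used=1 → run E
t=8: queue=[E,H,A,D] q_used=2 → run E
t=9: queue=[H,A,D,E] q_used=0 → run H
t=10: queue=[H,A,D,E] q_used=1 → run H
t=11: queue=[H,A,D,E] q_used=2 → run H
t=12: queue=[A,D,E,H] q_used=0 → run A
t=13: queue=[A,D,E,H] q_used=1 → run A
t=14: queue=[A,D,E,H] q_used=2 → run A
t=15: queue=[D,E,H] q_used=0 → run D
t=16: queue=[D,E,H] q_used=1 → run D
t=17: queue=[E,H] q_used=0 → run E
t=18: queue=[E,H] q_used=1 → run E
t=19: queue=[E,H] q_used=2 → run E
t=20: queue=[H] q_used=0 → run H
t=21: queue=[H] q_used=1 → run H
t=22: queue=[H] q_used=2 → run H
t=23: queue=[H] q_used=0 → run H
t=24: (idle)
t=25: (idle)

completion order = A, D, E, H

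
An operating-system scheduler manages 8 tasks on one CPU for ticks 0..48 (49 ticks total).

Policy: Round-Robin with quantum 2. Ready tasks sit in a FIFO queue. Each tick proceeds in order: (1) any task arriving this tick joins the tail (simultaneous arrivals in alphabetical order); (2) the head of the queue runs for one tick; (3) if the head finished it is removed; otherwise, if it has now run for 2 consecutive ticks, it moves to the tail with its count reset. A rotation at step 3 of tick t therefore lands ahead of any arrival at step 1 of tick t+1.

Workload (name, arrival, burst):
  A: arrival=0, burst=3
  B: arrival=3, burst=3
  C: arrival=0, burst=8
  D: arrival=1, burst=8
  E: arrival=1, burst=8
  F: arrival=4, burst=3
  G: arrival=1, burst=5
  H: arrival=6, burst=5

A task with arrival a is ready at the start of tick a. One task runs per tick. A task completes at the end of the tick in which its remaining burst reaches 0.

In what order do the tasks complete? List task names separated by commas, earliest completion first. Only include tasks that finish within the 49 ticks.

t=0: queue=[A,C] q_used=0 → run A
t=1: queue=[A,C,D,E,G] q_used=1 → run A
t=2: queue=[C,D,E,G,A] q_used=0 → run C
t=3: queue=[C,D,E,G,A,B] q_used=1 → run C
t=4: queue=[D,E,G,A,B,C,F] q_used=0 → run D
t=5: queue=[D,E,G,A,B,C,F] q_used=1 → run D
t=6: queue=[E,G,A,B,C,F,D,H] q_used=0 → run E
t=7: queue=[E,G,A,B,C,F,D,H] q_used=1 → run E
t=8: queue=[G,A,B,C,F,D,H,E] q_used=0 → run G
t=9: queue=[G,A,B,C,F,D,H,E] q_used=1 → run G
t=10: queue=[A,B,C,F,D,H,E,G] q_used=0 → run A
t=11: queue=[B,C,F,D,H,E,G] q_used=0 → run B
t=12: queue=[B,C,F,D,H,E,G] q_used=1 → run B
t=13: queue=[C,F,D,H,E,G,B] q_used=0 → run C
t=14: queue=[C,F,D,H,E,G,B] q_used=1 → run C
t=15: queue=[F,D,H,E,G,B,C] q_used=0 → run F
t=16: queue=[F,D,H,E,G,B,C] q_used=1 → run F
t=17: queue=[D,H,E,G,B,C,F] q_used=0 → run D
t=18: queue=[D,H,E,G,B,C,F] q_used=1 → run D
t=19: queue=[H,E,G,B,C,F,D] q_used=0 → run H
t=20: queue=[H,E,G,B,C,F,D] q_used=1 → run H
t=21: queue=[E,G,B,C,F,D,H] q_used=0 → run E
t=22: queue=[E,G,B,C,F,D,H] q_used=1 → run E
t=23: queue=[G,B,C,F,D,H,E] q_used=0 → run G
t=24: queue=[G,B,C,F,D,H,E] q_used=1 → run G
t=25: queue=[B,C,F,D,H,E,G] q_used=0 → run B
t=26: queue=[C,F,D,H,E,G] q_used=0 → run C
t=27: queue=[C,F,D,H,E,G] q_used=1 → run C
t=28: queue=[F,D,H,E,G,C] q_used=0 → run F
t=29: queue=[D,H,E,G,C] q_used=0 → run D
t=30: queue=[D,H,E,G,C] q_used=1 → run D
t=31: queue=[H,E,G,C,D] q_used=0 → run H
t=32: queue=[H,E,G,C,D] q_used=1 → run H
t=33: queue=[E,G,C,D,H] q_used=0 → run E
t=34: queue=[E,G,C,D,H] q_used=1 → run E
t=35: queue=[G,C,D,H,E] q_used=0 → run G
t=36: queue=[C,D,H,E] q_used=0 → run C
t=37: queue=[C,D,H,E] q_used=1 → run C
t=38: queue=[D,H,E] q_used=0 → run D
t=39: queue=[D,H,E] q_used=1 → run D
t=40: queue=[H,E] q_used=0 → run H
t=41: queue=[E] q_used=0 → run E
t=42: queue=[E] q_used=1 → run E
t=43: (idle)
t=44: (idle)
t=45: (idle)
t=46: (idle)
t=47: (idle)
t=48: (idle)

completion order = A, B, F, G, C, D, H, E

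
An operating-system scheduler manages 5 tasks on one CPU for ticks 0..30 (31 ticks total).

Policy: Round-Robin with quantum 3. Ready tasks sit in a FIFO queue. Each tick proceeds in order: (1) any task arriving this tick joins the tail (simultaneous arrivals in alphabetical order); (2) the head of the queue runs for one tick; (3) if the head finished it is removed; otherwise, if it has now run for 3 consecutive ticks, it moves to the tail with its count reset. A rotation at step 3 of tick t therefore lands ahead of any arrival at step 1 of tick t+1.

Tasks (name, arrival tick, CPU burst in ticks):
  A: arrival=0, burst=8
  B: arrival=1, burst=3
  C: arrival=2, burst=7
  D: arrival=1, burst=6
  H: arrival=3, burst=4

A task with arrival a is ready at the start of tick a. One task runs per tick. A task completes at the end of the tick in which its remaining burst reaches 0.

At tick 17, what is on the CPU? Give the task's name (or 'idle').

t=0: queue=[A] q_used=0 → run A
t=1: queue=[A,B,D] q_used=1 → run A
t=2: queue=[A,B,D,C] q_used=2 → run A
t=3: queue=[B,D,C,A,H] q_used=0 → run B
t=4: queue=[B,D,C,A,H] q_used=1 → run B
t=5: queue=[B,D,C,A,H] q_used=2 → run B
t=6: queue=[D,C,A,H] q_used=0 → run D
t=7: queue=[D,C,A,H] q_used=1 → run D
t=8: queue=[D,C,A,H] q_used=2 → run D
t=9: queue=[C,A,H,D] q_used=0 → run C
t=10: queue=[C,A,H,D] q_used=1 → run C
t=11: queue=[C,A,H,D] q_used=2 → run C
t=12: queue=[A,H,D,C] q_used=0 → run A
t=13: queue=[A,H,D,C] q_used=1 → run A
t=14: queue=[A,H,D,C] q_used=2 → run A
t=15: queue=[H,D,C,A] q_used=0 → run H
t=16: queue=[H,D,C,A] q_used=1 → run H
t=17: queue=[H,D,C,A] q_used=2 → run H
t=18: queue=[D,C,A,H] q_used=0 → run D
t=19: queue=[D,C,A,H] q_used=1 → run D
t=20: queue=[D,C,A,H] q_used=2 → run D
t=21: queue=[C,A,H] q_used=0 → run C
t=22: queue=[C,A,H] q_used=1 → run C
t=23: queue=[C,A,H] q_used=2 → run C
t=24: queue=[A,H,C] q_used=0 → run A
t=25: queue=[A,H,C] q_used=1 → run A
t=26: queue=[H,C] q_used=0 → run H
t=27: queue=[C] q_used=0 → run C
t=28: (idle)
t=29: (idle)
t=30: (idle)

running at tick 17 = H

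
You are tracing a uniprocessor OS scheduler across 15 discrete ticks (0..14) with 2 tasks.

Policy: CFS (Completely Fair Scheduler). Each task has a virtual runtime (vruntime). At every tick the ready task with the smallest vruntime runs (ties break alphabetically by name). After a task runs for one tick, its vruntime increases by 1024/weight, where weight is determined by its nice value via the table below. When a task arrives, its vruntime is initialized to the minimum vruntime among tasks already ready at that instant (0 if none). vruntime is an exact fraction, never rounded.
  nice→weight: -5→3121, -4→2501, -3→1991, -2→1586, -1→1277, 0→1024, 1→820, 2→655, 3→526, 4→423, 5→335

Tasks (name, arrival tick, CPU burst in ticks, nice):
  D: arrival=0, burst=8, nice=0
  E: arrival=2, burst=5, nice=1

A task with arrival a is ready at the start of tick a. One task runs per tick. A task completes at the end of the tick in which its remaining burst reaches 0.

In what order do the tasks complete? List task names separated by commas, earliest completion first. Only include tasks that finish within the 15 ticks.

completion order = E, D

t=0: vr[D=0] → run D
t=1: vr[D=1] → run D
t=2: vr[D=2 E=2] → run D
t=3: vr[D=3 E=2] → run E
t=4: vr[D=3 E=666/205] → run D
t=5: vr[D=4 E=666/205] → run E
t=6: vr[D=4 E=922/205] → run D
t=7: vr[D=5 E=922/205] → run E
t=8: vr[D=5 E=1178/205] → run D
t=9: vr[D=6 E=1178/205] → run E
t=10: vr[D=6 E=1434/205] → run D
t=11: vr[D=7 E=1434/205] → run E
t=12: vr[D=7] → run D
t=13: (idle)
t=14: (idle)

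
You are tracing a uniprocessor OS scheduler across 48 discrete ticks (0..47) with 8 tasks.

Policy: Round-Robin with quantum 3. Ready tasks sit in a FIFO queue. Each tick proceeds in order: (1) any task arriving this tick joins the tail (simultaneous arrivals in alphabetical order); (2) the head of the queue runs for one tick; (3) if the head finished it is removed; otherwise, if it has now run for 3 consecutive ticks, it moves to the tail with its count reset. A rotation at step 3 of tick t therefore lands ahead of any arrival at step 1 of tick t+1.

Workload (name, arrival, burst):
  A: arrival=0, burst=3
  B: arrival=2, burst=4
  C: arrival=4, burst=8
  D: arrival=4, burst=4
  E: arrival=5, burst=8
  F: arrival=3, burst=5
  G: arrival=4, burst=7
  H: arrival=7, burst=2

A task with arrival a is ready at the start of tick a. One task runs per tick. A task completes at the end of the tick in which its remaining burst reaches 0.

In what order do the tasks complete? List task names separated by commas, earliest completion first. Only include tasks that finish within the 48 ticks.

t=0: queue=[A] q_used=0 → run A
t=1: queue=[A] q_used=1 → run A
t=2: queue=[A,B] q_used=2 → run A
t=3: queue=[B,F] q_used=0 → run B
t=4: queue=[B,F,C,D,G] q_used=1 → run B
t=5: queue=[B,F,C,D,G,E] q_used=2 → run B
t=6: queue=[F,C,D,G,E,B] q_used=0 → run F
t=7: queue=[F,C,D,G,E,B,H] q_used=1 → run F
t=8: queue=[F,C,D,G,E,B,H] q_used=2 → run F
t=9: queue=[C,D,G,E,B,H,F] q_used=0 → run C
t=10: queue=[C,D,G,E,B,H,F] q_used=1 → run C
t=11: queue=[C,D,G,E,B,H,F] q_used=2 → run C
t=12: queue=[D,G,E,B,H,F,C] q_used=0 → run D
t=13: queue=[D,G,E,B,H,F,C] q_used=1 → run D
t=14: queue=[D,G,E,B,H,F,C] q_used=2 → run D
t=15: queue=[G,E,B,H,F,C,D] q_used=0 → run G
t=16: queue=[G,E,B,H,F,C,D] q_used=1 → run G
t=17: queue=[G,E,B,H,F,C,D] q_used=2 → run G
t=18: queue=[E,B,H,F,C,D,G] q_used=0 → run E
t=19: queue=[E,B,H,F,C,D,G] q_used=1 → run E
t=20: queue=[E,B,H,F,C,D,G] q_used=2 → run E
t=21: queue=[B,H,F,C,D,G,E] q_used=0 → run B
t=22: queue=[H,F,C,D,G,E] q_used=0 → run H
t=23: queue=[H,F,C,D,G,E] q_used=1 → run H
t=24: queue=[F,C,D,G,E] q_used=0 → run F
t=25: queue=[F,C,D,G,E] q_used=1 → run F
t=26: queue=[C,D,G,E] q_used=0 → run C
t=27: queue=[C,D,G,E] q_used=1 → run C
t=28: queue=[C,D,G,E] q_used=2 → run C
t=29: queue=[D,G,E,C] q_used=0 → run D
t=30: queue=[G,E,C] q_used=0 → run G
t=31: queue=[G,E,C] q_used=1 → run G
t=32: queue=[G,E,C] q_used=2 → run G
t=33: queue=[E,C,G] q_used=0 → run E
t=34: queue=[E,C,G] q_used=1 → run E
t=35: queue=[E,C,G] q_used=2 → run E
t=36: queue=[C,G,E] q_used=0 → run C
t=37: queue=[C,G,E] q_used=1 → run C
t=38: queue=[G,E] q_used=0 → run G
t=39: queue=[E] q_used=0 → run E
t=40: queue=[E] q_used=1 → run E
t=41: (idle)
t=42: (idle)
t=43: (idle)
t=44: (idle)
t=45: (idle)
t=46: (idle)
t=47: (idle)

completion order = A, B, H, F, D, C, G, E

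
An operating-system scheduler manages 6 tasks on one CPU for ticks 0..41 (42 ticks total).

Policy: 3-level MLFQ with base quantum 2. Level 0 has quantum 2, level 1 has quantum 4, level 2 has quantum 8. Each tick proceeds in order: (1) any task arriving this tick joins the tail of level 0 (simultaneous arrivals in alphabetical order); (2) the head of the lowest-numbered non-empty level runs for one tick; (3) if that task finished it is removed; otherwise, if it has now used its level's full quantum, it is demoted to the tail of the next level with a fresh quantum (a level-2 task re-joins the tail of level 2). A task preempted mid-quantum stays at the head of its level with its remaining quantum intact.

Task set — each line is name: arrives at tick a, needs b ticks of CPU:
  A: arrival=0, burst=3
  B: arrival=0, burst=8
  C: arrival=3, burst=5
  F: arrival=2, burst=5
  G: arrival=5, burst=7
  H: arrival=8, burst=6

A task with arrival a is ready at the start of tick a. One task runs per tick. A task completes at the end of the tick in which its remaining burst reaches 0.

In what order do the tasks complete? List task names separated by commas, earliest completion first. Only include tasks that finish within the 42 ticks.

t=0: L0/L1/L2 = AB/-/- → run A
t=1: L0/L1/L2 = AB/-/- → run A
t=2: L0/L1/L2 = BF/A/- → run B
t=3: L0/L1/L2 = BFC/A/- → run B
t=4: L0/L1/L2 = FC/AB/- → run F
t=5: L0/L1/L2 = FCG/AB/- → run F
t=6: L0/L1/L2 = CG/ABF/- → run C
t=7: L0/L1/L2 = CG/ABF/- → run C
t=8: L0/L1/L2 = GH/ABFC/- → run G
t=9: L0/L1/L2 = GH/ABFC/- → run G
t=10: L0/L1/L2 = H/ABFCG/- → run H
t=11: L0/L1/L2 = H/ABFCG/- → run H
t=12: L0/L1/L2 = -/ABFCGH/- → run A
t=13: L0/L1/L2 = -/BFCGH/- → run B
t=14: L0/L1/L2 = -/BFCGH/- → run B
t=15: L0/L1/L2 = -/BFCGH/- → run B
t=16: L0/L1/L2 = -/BFCGH/- → run B
t=17: L0/L1/L2 = -/FCGH/B → run F
t=18: L0/L1/L2 = -/FCGH/B → run F
t=19: L0/L1/L2 = -/FCGH/B → run F
t=20: L0/L1/L2 = -/CGH/B → run C
t=21: L0/L1/L2 = -/CGH/B → run C
t=22: L0/L1/L2 = -/CGH/B → run C
t=23: L0/L1/L2 = -/GH/B → run G
t=24: L0/L1/L2 = -/GH/B → run G
t=25: L0/L1/L2 = -/GH/B → run G
t=26: L0/L1/L2 = -/GH/B → run G
t=27: L0/L1/L2 = -/H/BG → run H
t=28: L0/L1/L2 = -/H/BG → run H
t=29: L0/L1/L2 = -/H/BG → run H
t=30: L0/L1/L2 = -/H/BG → run H
t=31: L0/L1/L2 = -/-/BG → run B
t=32: L0/L1/L2 = -/-/BG → run B
t=33: L0/L1/L2 = -/-/G → run G
t=34: (idle)
t=35: (idle)
t=36: (idle)
t=37: (idle)
t=38: (idle)
t=39: (idle)
t=40: (idle)
t=41: (idle)

completion order = A, F, C, H, B, G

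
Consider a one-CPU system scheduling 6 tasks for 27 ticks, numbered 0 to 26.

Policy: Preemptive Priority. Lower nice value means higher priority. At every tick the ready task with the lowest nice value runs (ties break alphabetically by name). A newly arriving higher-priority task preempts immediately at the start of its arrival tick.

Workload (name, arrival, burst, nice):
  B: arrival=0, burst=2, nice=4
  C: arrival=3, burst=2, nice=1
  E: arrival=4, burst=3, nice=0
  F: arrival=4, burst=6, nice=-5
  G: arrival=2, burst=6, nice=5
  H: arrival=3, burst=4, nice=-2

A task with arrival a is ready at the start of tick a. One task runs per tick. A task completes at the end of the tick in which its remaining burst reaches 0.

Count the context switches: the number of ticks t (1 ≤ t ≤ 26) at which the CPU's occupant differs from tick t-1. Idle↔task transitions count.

t=0: ready={B} → run B
t=1: ready={B} → run B
t=2: ready={G} → run G
t=3: ready={C,G,H} → run H
t=4: ready={C,E,F,G,H} → run F
t=5: ready={C,E,F,G,H} → run F
t=6: ready={C,E,F,G,H} → run F
t=7: ready={C,E,F,G,H} → run F
t=8: ready={C,E,F,G,H} → run F
t=9: ready={C,E,F,G,H} → run F
t=10: ready={C,E,G,H} → run H
t=11: ready={C,E,G,H} → run H
t=12: ready={C,E,G,H} → run H
t=13: ready={C,E,G} → run E
t=14: ready={C,E,G} → run E
t=15: ready={C,E,G} → run E
t=16: ready={C,G} → run C
t=17: ready={C,G} → run C
t=18: ready={G} → run G
t=19: ready={G} → run G
t=20: ready={G} → run G
t=21: ready={G} → run G
t=22: ready={G} → run G
t=23: (idle)
t=24: (idle)
t=25: (idle)
t=26: (idle)

context switches = 8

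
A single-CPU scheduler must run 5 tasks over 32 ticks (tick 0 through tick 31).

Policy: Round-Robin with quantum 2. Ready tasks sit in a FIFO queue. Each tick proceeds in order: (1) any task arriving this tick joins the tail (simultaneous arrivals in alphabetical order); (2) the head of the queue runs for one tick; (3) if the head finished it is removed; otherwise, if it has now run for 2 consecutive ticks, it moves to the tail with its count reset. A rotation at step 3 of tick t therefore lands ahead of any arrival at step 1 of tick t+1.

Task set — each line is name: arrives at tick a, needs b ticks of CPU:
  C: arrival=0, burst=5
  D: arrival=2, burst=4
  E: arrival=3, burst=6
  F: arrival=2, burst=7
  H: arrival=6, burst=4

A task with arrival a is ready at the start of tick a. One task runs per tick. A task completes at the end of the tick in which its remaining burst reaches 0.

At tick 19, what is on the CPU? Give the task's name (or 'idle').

running at tick 19 = H

t=0: queue=[C] q_used=0 → run C
t=1: queue=[C] q_used=1 → run C
t=2: queue=[C,D,F] q_used=0 → run C
t=3: queue=[C,D,F,E] q_used=1 → run C
t=4: queue=[D,F,E,C] q_used=0 → run D
t=5: queue=[D,F,E,C] q_used=1 → run D
t=6: queue=[F,E,C,D,H] q_used=0 → run F
t=7: queue=[F,E,C,D,H] q_used=1 → run F
t=8: queue=[E,C,D,H,F] q_used=0 → run E
t=9: queue=[E,C,D,H,F] q_used=1 → run E
t=10: queue=[C,D,H,F,E] q_used=0 → run C
t=11: queue=[D,H,F,E] q_used=0 → run D
t=12: queue=[D,H,F,E] q_used=1 → run D
t=13: queue=[H,F,E] q_used=0 → run H
t=14: queue=[H,F,E] q_used=1 → run H
t=15: queue=[F,E,H] q_used=0 → run F
t=16: queue=[F,E,H] q_used=1 → run F
t=17: queue=[E,H,F] q_used=0 → run E
t=18: queue=[E,H,F] q_used=1 → run E
t=19: queue=[H,F,E] q_used=0 → run H
t=20: queue=[H,F,E] q_used=1 → run H
t=21: queue=[F,E] q_used=0 → run F
t=22: queue=[F,E] q_used=1 → run F
t=23: queue=[E,F] q_used=0 → run E
t=24: queue=[E,F] q_used=1 → run E
t=25: queue=[F] q_used=0 → run F
t=26: (idle)
t=27: (idle)
t=28: (idle)
t=29: (idle)
t=30: (idle)
t=31: (idle)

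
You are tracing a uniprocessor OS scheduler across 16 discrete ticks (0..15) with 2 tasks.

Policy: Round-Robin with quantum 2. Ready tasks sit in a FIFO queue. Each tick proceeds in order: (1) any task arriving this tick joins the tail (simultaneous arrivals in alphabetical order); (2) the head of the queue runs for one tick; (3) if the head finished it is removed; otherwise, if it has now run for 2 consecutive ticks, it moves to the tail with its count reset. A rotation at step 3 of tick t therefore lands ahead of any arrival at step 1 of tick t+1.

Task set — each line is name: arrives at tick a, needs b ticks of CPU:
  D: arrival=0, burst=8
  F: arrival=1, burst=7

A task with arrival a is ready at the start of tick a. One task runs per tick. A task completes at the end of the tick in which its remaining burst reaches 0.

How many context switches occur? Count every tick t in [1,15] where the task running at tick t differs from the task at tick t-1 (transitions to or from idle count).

context switches = 8

t=0: queue=[D] q_used=0 → run D
t=1: queue=[D,F] q_used=1 → run D
t=2: queue=[F,D] q_used=0 → run F
t=3: queue=[F,D] q_used=1 → run F
t=4: queue=[D,F] q_used=0 → run D
t=5: queue=[D,F] q_used=1 → run D
t=6: queue=[F,D] q_used=0 → run F
t=7: queue=[F,D] q_used=1 → run F
t=8: queue=[D,F] q_used=0 → run D
t=9: queue=[D,F] q_used=1 → run D
t=10: queue=[F,D] q_used=0 → run F
t=11: queue=[F,D] q_used=1 → run F
t=12: queue=[D,F] q_used=0 → run D
t=13: queue=[D,F] q_used=1 → run D
t=14: queue=[F] q_used=0 → run F
t=15: (idle)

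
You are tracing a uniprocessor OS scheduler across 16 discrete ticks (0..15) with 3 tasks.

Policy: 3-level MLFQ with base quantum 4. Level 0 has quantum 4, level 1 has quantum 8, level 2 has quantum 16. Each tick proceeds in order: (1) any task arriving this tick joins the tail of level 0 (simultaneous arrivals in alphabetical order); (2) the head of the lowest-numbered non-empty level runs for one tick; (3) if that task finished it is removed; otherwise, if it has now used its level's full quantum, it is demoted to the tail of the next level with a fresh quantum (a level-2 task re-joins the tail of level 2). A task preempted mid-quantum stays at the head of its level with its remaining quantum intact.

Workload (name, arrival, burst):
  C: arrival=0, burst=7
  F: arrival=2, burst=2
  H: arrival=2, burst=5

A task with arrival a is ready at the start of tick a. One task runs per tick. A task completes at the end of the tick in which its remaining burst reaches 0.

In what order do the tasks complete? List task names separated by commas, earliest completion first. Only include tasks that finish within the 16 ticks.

completion order = F, C, H

t=0: L0/L1/L2 = C/-/- → run C
t=1: L0/L1/L2 = C/-/- → run C
t=2: L0/L1/L2 = CFH/-/- → run C
t=3: L0/L1/L2 = CFH/-/- → run C
t=4: L0/L1/L2 = FH/C/- → run F
t=5: L0/L1/L2 = FH/C/- → run F
t=6: L0/L1/L2 = H/C/- → run H
t=7: L0/L1/L2 = H/C/- → run H
t=8: L0/L1/L2 = H/C/- → run H
t=9: L0/L1/L2 = H/C/- → run H
t=10: L0/L1/L2 = -/CH/- → run C
t=11: L0/L1/L2 = -/CH/- → run C
t=12: L0/L1/L2 = -/CH/- → run C
t=13: L0/L1/L2 = -/H/- → run H
t=14: (idle)
t=15: (idle)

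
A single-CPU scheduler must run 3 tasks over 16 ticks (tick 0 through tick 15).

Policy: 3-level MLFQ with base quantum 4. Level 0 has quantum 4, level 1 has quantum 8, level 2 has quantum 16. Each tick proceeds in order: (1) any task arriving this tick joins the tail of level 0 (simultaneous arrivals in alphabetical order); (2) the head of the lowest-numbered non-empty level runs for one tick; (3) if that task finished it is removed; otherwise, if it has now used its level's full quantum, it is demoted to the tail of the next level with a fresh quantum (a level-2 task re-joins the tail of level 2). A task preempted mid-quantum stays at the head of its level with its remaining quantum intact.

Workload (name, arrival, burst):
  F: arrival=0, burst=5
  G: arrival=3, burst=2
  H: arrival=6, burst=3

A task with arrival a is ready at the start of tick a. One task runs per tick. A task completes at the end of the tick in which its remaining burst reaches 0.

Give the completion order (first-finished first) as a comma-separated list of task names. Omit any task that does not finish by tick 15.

t=0: L0/L1/L2 = F/-/- → run F
t=1: L0/L1/L2 = F/-/- → run F
t=2: L0/L1/L2 = F/-/- → run F
t=3: L0/L1/L2 = FG/-/- → run F
t=4: L0/L1/L2 = G/F/- → run G
t=5: L0/L1/L2 = G/F/- → run G
t=6: L0/L1/L2 = H/F/- → run H
t=7: L0/L1/L2 = H/F/- → run H
t=8: L0/L1/L2 = H/F/- → run H
t=9: L0/L1/L2 = -/F/- → run F
t=10: (idle)
t=11: (idle)
t=12: (idle)
t=13: (idle)
t=14: (idle)
t=15: (idle)

completion order = G, H, F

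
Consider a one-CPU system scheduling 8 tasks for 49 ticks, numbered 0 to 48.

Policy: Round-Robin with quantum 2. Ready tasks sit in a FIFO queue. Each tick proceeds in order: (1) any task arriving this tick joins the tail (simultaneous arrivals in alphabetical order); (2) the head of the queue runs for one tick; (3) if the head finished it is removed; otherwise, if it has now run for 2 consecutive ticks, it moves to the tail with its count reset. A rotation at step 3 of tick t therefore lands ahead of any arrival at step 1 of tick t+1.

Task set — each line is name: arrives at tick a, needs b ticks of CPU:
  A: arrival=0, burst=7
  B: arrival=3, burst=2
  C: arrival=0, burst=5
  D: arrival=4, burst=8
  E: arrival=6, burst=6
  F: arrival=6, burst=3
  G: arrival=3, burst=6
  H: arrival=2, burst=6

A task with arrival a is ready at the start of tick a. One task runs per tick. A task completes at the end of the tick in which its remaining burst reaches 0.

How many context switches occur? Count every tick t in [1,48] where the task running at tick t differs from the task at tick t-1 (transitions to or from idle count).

context switches = 23

t=0: queue=[A,C] q_used=0 → run A
t=1: queue=[A,C] q_used=1 → run A
t=2: queue=[C,A,H] q_used=0 → run C
t=3: queue=[C,A,H,B,G] q_used=1 → run C
t=4: queue=[A,H,B,G,C,D] q_used=0 → run A
t=5: queue=[A,H,B,G,C,D] q_used=1 → run A
t=6: queue=[H,B,G,C,D,A,E,F] q_used=0 → run H
t=7: queue=[H,B,G,C,D,A,E,F] q_used=1 → run H
t=8: queue=[B,G,C,D,A,E,F,H] q_used=0 → run B
t=9: queue=[B,G,C,D,A,E,F,H] q_used=1 → run B
t=10: queue=[G,C,D,A,E,F,H] q_used=0 → run G
t=11: queue=[G,C,D,A,E,F,H] q_used=1 → run G
t=12: queue=[C,D,A,E,F,H,G] q_used=0 → run C
t=13: queue=[C,D,A,E,F,H,G] q_used=1 → run C
t=14: queue=[D,A,E,F,H,G,C] q_used=0 → run D
t=15: queue=[D,A,E,F,H,G,C] q_used=1 → run D
t=16: queue=[A,E,F,H,G,C,D] q_used=0 → run A
t=17: queue=[A,E,F,H,G,C,D] q_used=1 → run A
t=18: queue=[E,F,H,G,C,D,A] q_used=0 → run E
t=19: queue=[E,F,H,G,C,D,A] q_used=1 → run E
t=20: queue=[F,H,G,C,D,A,E] q_used=0 → run F
t=21: queue=[F,H,G,C,D,A,E] q_used=1 → run F
t=22: queue=[H,G,C,D,A,E,F] q_used=0 → run H
t=23: queue=[H,G,C,D,A,E,F] q_used=1 → run H
t=24: queue=[G,C,D,A,E,F,H] q_used=0 → run G
t=25: queue=[G,C,D,A,E,F,H] q_used=1 → run G
t=26: queue=[C,D,A,E,F,H,G] q_used=0 → run C
t=27: queue=[D,A,E,F,H,G] q_used=0 → run D
t=28: queue=[D,A,E,F,H,G] q_used=1 → run D
t=29: queue=[A,E,F,H,G,D] q_used=0 → run A
t=30: queue=[E,F,H,G,D] q_used=0 → run E
t=31: queue=[E,F,H,G,D] q_used=1 → run E
t=32: queue=[F,H,G,D,E] q_used=0 → run F
t=33: queue=[H,G,D,E] q_used=0 → run H
t=34: queue=[H,G,D,E] q_used=1 → run H
t=35: queue=[G,D,E] q_used=0 → run G
t=36: queue=[G,D,E] q_used=1 → run G
t=37: queue=[D,E] q_used=0 → run D
t=38: queue=[D,E] q_used=1 → run D
t=39: queue=[E,D] q_used=0 → run E
t=40: queue=[E,D] q_used=1 → run E
t=41: queue=[D] q_used=0 → run D
t=42: queue=[D] q_used=1 → run D
t=43: (idle)
t=44: (idle)
t=45: (idle)
t=46: (idle)
t=47: (idle)
t=48: (idle)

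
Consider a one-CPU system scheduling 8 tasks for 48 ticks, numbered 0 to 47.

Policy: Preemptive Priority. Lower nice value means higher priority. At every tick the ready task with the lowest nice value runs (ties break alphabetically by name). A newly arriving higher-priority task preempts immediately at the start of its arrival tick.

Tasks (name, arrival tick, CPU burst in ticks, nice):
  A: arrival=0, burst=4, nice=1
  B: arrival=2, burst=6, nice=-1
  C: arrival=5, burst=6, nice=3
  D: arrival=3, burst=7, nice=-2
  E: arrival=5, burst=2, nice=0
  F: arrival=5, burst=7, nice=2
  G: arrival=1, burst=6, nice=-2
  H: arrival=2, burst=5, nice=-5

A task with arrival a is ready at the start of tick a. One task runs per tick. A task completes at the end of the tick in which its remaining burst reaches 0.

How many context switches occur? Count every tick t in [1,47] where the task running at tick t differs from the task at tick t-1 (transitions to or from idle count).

t=0: ready={A} → run A
t=1: ready={A,G} → run G
t=2: ready={A,B,G,H} → run H
t=3: ready={A,B,D,G,H} → run H
t=4: ready={A,B,D,G,H} → run H
t=5: ready={A,B,C,D,E,F,G,H} → run H
t=6: ready={A,B,C,D,E,F,G,H} → run H
t=7: ready={A,B,C,D,E,F,G} → run D
t=8: ready={A,B,C,D,E,F,G} → run D
t=9: ready={A,B,C,D,E,F,G} → run D
t=10: ready={A,B,C,D,E,F,G} → run D
t=11: ready={A,B,C,D,E,F,G} → run D
t=12: ready={A,B,C,D,E,F,G} → run D
t=13: ready={A,B,C,D,E,F,G} → run D
t=14: ready={A,B,C,E,F,G} → run G
t=15: ready={A,B,C,E,F,G} → run G
t=16: ready={A,B,C,E,F,G} → run G
t=17: ready={A,B,C,E,F,G} → run G
t=18: ready={A,B,C,E,F,G} → run G
t=19: ready={A,B,C,E,F} → run B
t=20: ready={A,B,C,E,F} → run B
t=21: ready={A,B,C,E,F} → run B
t=22: ready={A,B,C,E,F} → run B
t=23: ready={A,B,C,E,F} → run B
t=24: ready={A,B,C,E,F} → run B
t=25: ready={A,C,E,F} → run E
t=26: ready={A,C,E,F} → run E
t=27: ready={A,C,F} → run A
t=28: ready={A,C,F} → run A
t=29: ready={A,C,F} → run A
t=30: ready={C,F} → run F
t=31: ready={C,F} → run F
t=32: ready={C,F} → run F
t=33: ready={C,F} → run F
t=34: ready={C,F} → run F
t=35: ready={C,F} → run F
t=36: ready={C,F} → run F
t=37: ready={C} → run C
t=38: ready={C} → run C
t=39: ready={C} → run C
t=40: ready={C} → run C
t=41: ready={C} → run C
t=42: ready={C} → run C
t=43: (idle)
t=44: (idle)
t=45: (idle)
t=46: (idle)
t=47: (idle)

context switches = 10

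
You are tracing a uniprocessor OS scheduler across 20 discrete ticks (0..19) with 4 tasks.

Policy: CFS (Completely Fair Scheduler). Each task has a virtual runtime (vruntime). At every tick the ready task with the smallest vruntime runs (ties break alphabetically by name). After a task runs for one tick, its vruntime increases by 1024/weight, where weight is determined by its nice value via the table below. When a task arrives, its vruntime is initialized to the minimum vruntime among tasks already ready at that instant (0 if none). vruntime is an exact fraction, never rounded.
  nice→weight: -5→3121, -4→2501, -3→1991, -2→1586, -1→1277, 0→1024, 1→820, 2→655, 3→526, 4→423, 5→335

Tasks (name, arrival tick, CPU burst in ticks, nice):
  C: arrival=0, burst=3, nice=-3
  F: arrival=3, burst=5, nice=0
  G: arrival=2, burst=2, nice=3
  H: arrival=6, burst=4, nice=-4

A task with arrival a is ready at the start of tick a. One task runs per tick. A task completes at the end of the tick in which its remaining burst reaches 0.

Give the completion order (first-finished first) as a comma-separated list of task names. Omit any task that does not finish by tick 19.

t=0: vr[C=0] → run C
t=1: vr[C=1024/1991] → run C
t=2: vr[C=2048/1991 G=2048/1991] → run C
t=3: vr[F=2048/1991 G=2048/1991] → run F
t=4: vr[F=4039/1991 G=2048/1991] → run G
t=5: vr[F=4039/1991 G=1558016/523633] → run F
t=6: vr[F=6030/1991 G=1558016/523633 H=1558016/523633] → run G
t=7: vr[F=6030/1991 H=1558016/523633] → run H
t=8: vr[F=6030/1991 H=4432798208/1309606133] → run F
t=9: vr[F=8021/1991 H=4432798208/1309606133] → run H
t=10: vr[F=8021/1991 H=4968998400/1309606133] → run H
t=11: vr[F=8021/1991 H=5505198592/1309606133] → run F
t=12: vr[F=10012/1991 H=5505198592/1309606133] → run H
t=13: vr[F=10012/1991] → run F
t=14: (idle)
t=15: (idle)
t=16: (idle)
t=17: (idle)
t=18: (idle)
t=19: (idle)

completion order = C, G, H, F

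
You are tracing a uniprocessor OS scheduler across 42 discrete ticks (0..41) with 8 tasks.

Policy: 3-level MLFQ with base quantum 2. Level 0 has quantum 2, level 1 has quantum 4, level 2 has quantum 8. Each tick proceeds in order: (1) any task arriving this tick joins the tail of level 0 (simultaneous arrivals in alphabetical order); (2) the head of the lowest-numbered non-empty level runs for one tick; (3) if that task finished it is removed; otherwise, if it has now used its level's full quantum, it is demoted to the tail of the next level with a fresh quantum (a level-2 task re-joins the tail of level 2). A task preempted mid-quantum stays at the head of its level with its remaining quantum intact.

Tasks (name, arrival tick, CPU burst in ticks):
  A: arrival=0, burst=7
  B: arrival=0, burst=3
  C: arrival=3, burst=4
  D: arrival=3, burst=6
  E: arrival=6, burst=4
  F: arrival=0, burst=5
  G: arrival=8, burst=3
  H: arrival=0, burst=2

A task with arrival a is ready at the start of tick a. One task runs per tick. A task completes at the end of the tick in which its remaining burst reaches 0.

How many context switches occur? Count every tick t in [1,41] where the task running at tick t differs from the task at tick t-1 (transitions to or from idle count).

context switches = 16

t=0: L0/L1/L2 = ABFH/-/- → run A
t=1: L0/L1/L2 = ABFH/-/- → run A
t=2: L0/L1/L2 = BFH/A/- → run B
t=3: L0/L1/L2 = BFHCD/A/- → run B
t=4: L0/L1/L2 = FHCD/AB/- → run F
t=5: L0/L1/L2 = FHCD/AB/- → run F
t=6: L0/L1/L2 = HCDE/ABF/- → run H
t=7: L0/L1/L2 = HCDE/ABF/- → run H
t=8: L0/L1/L2 = CDEG/ABF/- → run C
t=9: L0/L1/L2 = CDEG/ABF/- → run C
t=10: L0/L1/L2 = DEG/ABFC/- → run D
t=11: L0/L1/L2 = DEG/ABFC/- → run D
t=12: L0/L1/L2 = EG/ABFCD/- → run E
t=13: L0/L1/L2 = EG/ABFCD/- → run E
t=14: L0/L1/L2 = G/ABFCDE/- → run G
t=15: L0/L1/L2 = G/ABFCDE/- → run G
t=16: L0/L1/L2 = -/ABFCDEG/- → run A
t=17: L0/L1/L2 = -/ABFCDEG/- → run A
t=18: L0/L1/L2 = -/ABFCDEG/- → run A
t=19: L0/L1/L2 = -/ABFCDEG/- → run A
t=20: L0/L1/L2 = -/BFCDEG/A → run B
t=21: L0/L1/L2 = -/FCDEG/A → run F
t=22: L0/L1/L2 = -/FCDEG/A → run F
t=23: L0/L1/L2 = -/FCDEG/A → run F
t=24: L0/L1/L2 = -/CDEG/A → run C
t=25: L0/L1/L2 = -/CDEG/A → run C
t=26: L0/L1/L2 = -/DEG/A → run D
t=27: L0/L1/L2 = -/DEG/A → run D
t=28: L0/L1/L2 = -/DEG/A → run D
t=29: L0/L1/L2 = -/DEG/A → run D
t=30: L0/L1/L2 = -/EG/A → run E
t=31: L0/L1/L2 = -/EG/A → run E
t=32: L0/L1/L2 = -/G/A → run G
t=33: L0/L1/L2 = -/-/A → run A
t=34: (idle)
t=35: (idle)
t=36: (idle)
t=37: (idle)
t=38: (idle)
t=39: (idle)
t=40: (idle)
t=41: (idle)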